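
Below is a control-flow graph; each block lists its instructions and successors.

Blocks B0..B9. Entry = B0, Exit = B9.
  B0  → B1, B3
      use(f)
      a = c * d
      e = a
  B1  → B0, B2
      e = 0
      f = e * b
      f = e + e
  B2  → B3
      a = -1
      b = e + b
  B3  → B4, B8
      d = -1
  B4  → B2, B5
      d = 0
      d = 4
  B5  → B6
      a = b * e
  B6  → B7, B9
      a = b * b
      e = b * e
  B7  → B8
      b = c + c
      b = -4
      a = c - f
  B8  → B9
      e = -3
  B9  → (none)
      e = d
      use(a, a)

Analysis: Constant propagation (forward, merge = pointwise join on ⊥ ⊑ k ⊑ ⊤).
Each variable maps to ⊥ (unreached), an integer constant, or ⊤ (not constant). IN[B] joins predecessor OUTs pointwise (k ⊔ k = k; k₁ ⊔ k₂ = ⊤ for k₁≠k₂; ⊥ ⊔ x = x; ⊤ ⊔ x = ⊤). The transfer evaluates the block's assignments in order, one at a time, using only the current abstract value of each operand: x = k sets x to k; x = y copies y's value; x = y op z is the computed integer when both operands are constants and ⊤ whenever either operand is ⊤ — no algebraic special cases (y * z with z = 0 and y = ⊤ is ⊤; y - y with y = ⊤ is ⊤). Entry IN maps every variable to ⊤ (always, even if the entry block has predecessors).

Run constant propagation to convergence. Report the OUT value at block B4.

Converged values:
  B0: | IN=(all ⊤) | OUT=(all ⊤)
  B1: | IN=(all ⊤) | OUT={e:0, f:0; rest ⊤}
  B2: | IN=(all ⊤) | OUT={a:-1; rest ⊤}
  B3: | IN=(all ⊤) | OUT={d:-1; rest ⊤}
  B4: | IN={d:-1; rest ⊤} | OUT={d:4; rest ⊤}
  B5: | IN={d:4; rest ⊤} | OUT={d:4; rest ⊤}
  B6: | IN={d:4; rest ⊤} | OUT={d:4; rest ⊤}
  B7: | IN={d:4; rest ⊤} | OUT={b:-4, d:4; rest ⊤}
  B8: | IN=(all ⊤) | OUT={e:-3; rest ⊤}
  B9: | IN=(all ⊤) | OUT=(all ⊤)

Merge at B4: IN[B4] = OUT[B3] = {a: ⊤, b: ⊤, c: ⊤, d: -1, e: ⊤, f: ⊤}
Applying B4's transfer function to that IN value gives OUT[B4] (row B4 above).

Answer: {a: ⊤, b: ⊤, c: ⊤, d: 4, e: ⊤, f: ⊤}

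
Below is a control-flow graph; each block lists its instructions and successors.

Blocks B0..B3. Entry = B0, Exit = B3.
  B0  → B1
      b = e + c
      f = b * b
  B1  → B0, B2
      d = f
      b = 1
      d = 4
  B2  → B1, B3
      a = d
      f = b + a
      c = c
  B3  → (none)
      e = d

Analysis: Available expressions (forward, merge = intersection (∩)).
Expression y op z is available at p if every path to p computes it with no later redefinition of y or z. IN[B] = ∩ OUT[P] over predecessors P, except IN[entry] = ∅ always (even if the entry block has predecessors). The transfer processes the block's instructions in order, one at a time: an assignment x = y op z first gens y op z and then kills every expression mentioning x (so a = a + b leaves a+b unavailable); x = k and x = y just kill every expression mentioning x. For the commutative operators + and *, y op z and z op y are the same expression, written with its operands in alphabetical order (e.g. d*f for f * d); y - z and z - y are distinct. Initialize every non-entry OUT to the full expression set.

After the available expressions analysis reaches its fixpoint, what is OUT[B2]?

Answer: {a+b}

Trace:
Per-block solution:
  B0: | IN={} | OUT={b*b, c+e}
  B1: | IN={} | OUT={}
  B2: | IN={} | OUT={a+b}
  B3: | IN={a+b} | OUT={a+b}

Merge at B2: IN[B2] = OUT[B1] = {}
Applying B2's transfer function to that IN value gives OUT[B2] (row B2 above).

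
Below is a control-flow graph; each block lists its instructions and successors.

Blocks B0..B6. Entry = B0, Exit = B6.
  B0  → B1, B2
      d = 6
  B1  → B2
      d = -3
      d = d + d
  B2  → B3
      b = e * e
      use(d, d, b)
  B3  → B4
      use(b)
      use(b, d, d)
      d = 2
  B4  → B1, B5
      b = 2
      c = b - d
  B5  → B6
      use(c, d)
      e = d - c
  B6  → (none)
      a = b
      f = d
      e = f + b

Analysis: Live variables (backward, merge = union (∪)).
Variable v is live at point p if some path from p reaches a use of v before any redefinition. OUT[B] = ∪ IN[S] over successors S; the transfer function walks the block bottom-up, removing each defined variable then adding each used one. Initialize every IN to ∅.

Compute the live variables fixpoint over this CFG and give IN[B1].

Answer: {e}

Working:
Per-block solution:
  B0: | IN={e} | OUT={d, e}
  B1: | IN={e} | OUT={d, e}
  B2: | IN={d, e} | OUT={b, d, e}
  B3: | IN={b, d, e} | OUT={d, e}
  B4: | IN={d, e} | OUT={b, c, d, e}
  B5: | IN={b, c, d} | OUT={b, d}
  B6: | IN={b, d} | OUT={}

Merge at B1: OUT[B1] = IN[B2] = {d, e}
Applying B1's transfer function to that OUT value gives IN[B1] (row B1 above).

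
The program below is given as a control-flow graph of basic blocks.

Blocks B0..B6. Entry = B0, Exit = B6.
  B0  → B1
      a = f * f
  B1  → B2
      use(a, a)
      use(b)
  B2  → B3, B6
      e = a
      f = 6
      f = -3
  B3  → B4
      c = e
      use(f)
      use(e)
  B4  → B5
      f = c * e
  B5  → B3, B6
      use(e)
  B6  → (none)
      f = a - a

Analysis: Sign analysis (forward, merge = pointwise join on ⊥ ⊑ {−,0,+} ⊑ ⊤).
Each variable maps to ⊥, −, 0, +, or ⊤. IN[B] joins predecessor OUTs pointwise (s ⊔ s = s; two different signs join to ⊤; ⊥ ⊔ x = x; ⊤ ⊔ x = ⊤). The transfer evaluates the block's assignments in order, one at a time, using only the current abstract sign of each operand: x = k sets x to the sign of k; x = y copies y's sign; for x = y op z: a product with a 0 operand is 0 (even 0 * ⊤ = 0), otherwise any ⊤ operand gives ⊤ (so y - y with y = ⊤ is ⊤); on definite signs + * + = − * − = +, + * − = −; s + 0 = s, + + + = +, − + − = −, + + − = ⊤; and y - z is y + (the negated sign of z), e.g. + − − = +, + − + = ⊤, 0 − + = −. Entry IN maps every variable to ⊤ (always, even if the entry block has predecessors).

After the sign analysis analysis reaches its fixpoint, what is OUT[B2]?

Converged values:
  B0: | IN=(all ⊤) | OUT=(all ⊤)
  B1: | IN=(all ⊤) | OUT=(all ⊤)
  B2: | IN=(all ⊤) | OUT={f:-; rest ⊤}
  B3: | IN=(all ⊤) | OUT=(all ⊤)
  B4: | IN=(all ⊤) | OUT=(all ⊤)
  B5: | IN=(all ⊤) | OUT=(all ⊤)
  B6: | IN=(all ⊤) | OUT=(all ⊤)

Merge at B2: IN[B2] = OUT[B1] = {a: ⊤, b: ⊤, c: ⊤, d: ⊤, e: ⊤, f: ⊤}
Applying B2's transfer function to that IN value gives OUT[B2] (row B2 above).

Answer: {a: ⊤, b: ⊤, c: ⊤, d: ⊤, e: ⊤, f: -}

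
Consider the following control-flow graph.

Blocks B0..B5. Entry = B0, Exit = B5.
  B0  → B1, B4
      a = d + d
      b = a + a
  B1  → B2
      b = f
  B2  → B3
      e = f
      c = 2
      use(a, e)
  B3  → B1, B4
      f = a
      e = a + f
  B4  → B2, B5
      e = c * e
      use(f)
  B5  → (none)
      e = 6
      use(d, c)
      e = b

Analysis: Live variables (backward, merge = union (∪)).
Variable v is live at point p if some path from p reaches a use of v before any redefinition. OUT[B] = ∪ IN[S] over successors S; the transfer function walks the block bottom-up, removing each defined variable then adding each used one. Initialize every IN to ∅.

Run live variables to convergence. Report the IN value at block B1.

Answer: {a, d, f}

Derivation:
Per-block solution:
  B0: | IN={c, d, e, f} | OUT={a, b, c, d, e, f}
  B1: | IN={a, d, f} | OUT={a, b, d, f}
  B2: | IN={a, b, d, f} | OUT={a, b, c, d}
  B3: | IN={a, b, c, d} | OUT={a, b, c, d, e, f}
  B4: | IN={a, b, c, d, e, f} | OUT={a, b, c, d, f}
  B5: | IN={b, c, d} | OUT={}

Merge at B1: OUT[B1] = IN[B2] = {a, b, d, f}
Applying B1's transfer function to that OUT value gives IN[B1] (row B1 above).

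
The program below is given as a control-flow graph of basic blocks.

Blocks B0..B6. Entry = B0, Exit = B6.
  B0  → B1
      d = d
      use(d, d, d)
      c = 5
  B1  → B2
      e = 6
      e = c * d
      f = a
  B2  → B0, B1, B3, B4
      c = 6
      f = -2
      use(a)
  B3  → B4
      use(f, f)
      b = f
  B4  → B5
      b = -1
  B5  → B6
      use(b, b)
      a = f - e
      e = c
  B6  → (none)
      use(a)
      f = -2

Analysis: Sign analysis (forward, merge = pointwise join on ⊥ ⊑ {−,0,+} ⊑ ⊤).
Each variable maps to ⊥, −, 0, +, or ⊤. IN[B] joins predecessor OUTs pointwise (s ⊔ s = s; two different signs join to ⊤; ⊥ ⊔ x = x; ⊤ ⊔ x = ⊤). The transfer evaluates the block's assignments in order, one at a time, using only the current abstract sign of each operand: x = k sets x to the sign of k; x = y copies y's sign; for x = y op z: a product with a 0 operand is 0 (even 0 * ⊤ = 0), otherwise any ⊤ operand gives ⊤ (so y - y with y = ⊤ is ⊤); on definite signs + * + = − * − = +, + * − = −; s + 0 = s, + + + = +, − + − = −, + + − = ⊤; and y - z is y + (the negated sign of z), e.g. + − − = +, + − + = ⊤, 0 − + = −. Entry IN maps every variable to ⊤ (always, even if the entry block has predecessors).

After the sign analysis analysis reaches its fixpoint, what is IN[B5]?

Converged values:
  B0:   IN=(all ⊤)   OUT={c:+; rest ⊤}
  B1:   IN={c:+; rest ⊤}   OUT={c:+; rest ⊤}
  B2:   IN={c:+; rest ⊤}   OUT={c:+, f:-; rest ⊤}
  B3:   IN={c:+, f:-; rest ⊤}   OUT={b:-, c:+, f:-; rest ⊤}
  B4:   IN={c:+, f:-; rest ⊤}   OUT={b:-, c:+, f:-; rest ⊤}
  B5:   IN={b:-, c:+, f:-; rest ⊤}   OUT={b:-, c:+, e:+, f:-; rest ⊤}
  B6:   IN={b:-, c:+, e:+, f:-; rest ⊤}   OUT={b:-, c:+, e:+, f:-; rest ⊤}

Merge at B5: IN[B5] = OUT[B4] = {a: ⊤, b: -, c: +, d: ⊤, e: ⊤, f: -}

Answer: {a: ⊤, b: -, c: +, d: ⊤, e: ⊤, f: -}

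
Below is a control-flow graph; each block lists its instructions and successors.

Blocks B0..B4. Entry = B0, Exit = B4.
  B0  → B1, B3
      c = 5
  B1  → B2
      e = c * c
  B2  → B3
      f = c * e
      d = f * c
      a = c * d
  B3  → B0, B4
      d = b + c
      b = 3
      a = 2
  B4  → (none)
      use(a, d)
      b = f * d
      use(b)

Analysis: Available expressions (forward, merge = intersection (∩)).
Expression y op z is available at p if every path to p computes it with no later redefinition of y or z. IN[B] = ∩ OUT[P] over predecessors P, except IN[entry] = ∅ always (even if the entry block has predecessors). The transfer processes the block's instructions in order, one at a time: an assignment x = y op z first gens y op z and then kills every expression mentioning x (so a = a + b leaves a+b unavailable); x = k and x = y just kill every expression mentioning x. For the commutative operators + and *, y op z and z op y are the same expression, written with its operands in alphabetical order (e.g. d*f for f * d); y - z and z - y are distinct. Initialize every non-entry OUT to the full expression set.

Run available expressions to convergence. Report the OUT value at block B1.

Answer: {c*c}

Derivation:
Fixpoint table:
  B0:  IN={}  OUT={}
  B1:  IN={}  OUT={c*c}
  B2:  IN={c*c}  OUT={c*c, c*d, c*e, c*f}
  B3:  IN={}  OUT={}
  B4:  IN={}  OUT={d*f}

Merge at B1: IN[B1] = OUT[B0] = {}
Applying B1's transfer function to that IN value gives OUT[B1] (row B1 above).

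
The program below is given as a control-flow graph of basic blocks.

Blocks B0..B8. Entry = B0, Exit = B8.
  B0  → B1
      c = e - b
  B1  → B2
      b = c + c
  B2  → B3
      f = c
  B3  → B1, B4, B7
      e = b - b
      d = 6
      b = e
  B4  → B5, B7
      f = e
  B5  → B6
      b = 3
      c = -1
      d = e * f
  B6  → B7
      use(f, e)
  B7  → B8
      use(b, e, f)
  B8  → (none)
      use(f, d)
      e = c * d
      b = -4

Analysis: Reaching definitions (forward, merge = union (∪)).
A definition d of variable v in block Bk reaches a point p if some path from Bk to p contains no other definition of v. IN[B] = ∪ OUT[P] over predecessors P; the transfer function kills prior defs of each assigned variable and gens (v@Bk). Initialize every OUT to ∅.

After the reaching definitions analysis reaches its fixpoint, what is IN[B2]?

Answer: {b@B1, c@B0, d@B3, e@B3, f@B2}

Trace:
Per-block solution:
  B0: | IN={} | OUT={c@B0}
  B1: | IN={b@B3, c@B0, d@B3, e@B3, f@B2} | OUT={b@B1, c@B0, d@B3, e@B3, f@B2}
  B2: | IN={b@B1, c@B0, d@B3, e@B3, f@B2} | OUT={b@B1, c@B0, d@B3, e@B3, f@B2}
  B3: | IN={b@B1, c@B0, d@B3, e@B3, f@B2} | OUT={b@B3, c@B0, d@B3, e@B3, f@B2}
  B4: | IN={b@B3, c@B0, d@B3, e@B3, f@B2} | OUT={b@B3, c@B0, d@B3, e@B3, f@B4}
  B5: | IN={b@B3, c@B0, d@B3, e@B3, f@B4} | OUT={b@B5, c@B5, d@B5, e@B3, f@B4}
  B6: | IN={b@B5, c@B5, d@B5, e@B3, f@B4} | OUT={b@B5, c@B5, d@B5, e@B3, f@B4}
  B7: | IN={b@B3, b@B5, c@B0, c@B5, d@B3, d@B5, e@B3, f@B2, f@B4} | OUT={b@B3, b@B5, c@B0, c@B5, d@B3, d@B5, e@B3, f@B2, f@B4}
  B8: | IN={b@B3, b@B5, c@B0, c@B5, d@B3, d@B5, e@B3, f@B2, f@B4} | OUT={b@B8, c@B0, c@B5, d@B3, d@B5, e@B8, f@B2, f@B4}

Merge at B2: IN[B2] = OUT[B1] = {b@B1, c@B0, d@B3, e@B3, f@B2}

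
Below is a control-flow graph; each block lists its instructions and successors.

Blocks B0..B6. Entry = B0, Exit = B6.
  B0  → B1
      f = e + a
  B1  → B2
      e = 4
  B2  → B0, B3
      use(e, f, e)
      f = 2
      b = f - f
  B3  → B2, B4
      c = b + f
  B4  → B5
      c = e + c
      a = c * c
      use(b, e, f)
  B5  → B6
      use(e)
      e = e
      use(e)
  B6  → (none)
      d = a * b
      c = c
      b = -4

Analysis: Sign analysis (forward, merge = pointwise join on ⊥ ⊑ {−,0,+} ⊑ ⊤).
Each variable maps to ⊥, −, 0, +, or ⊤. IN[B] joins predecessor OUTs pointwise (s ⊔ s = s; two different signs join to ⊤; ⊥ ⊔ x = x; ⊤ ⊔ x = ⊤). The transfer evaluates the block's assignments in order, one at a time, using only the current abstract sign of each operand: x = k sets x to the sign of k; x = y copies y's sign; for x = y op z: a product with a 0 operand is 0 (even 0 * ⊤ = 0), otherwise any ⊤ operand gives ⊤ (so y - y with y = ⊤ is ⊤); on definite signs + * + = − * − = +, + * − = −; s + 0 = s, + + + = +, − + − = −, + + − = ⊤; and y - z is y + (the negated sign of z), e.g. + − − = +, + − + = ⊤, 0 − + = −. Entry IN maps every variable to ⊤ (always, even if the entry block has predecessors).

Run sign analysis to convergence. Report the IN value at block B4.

Per-block solution:
  B0:  IN=(all ⊤)  OUT=(all ⊤)
  B1:  IN=(all ⊤)  OUT={e:+; rest ⊤}
  B2:  IN={e:+; rest ⊤}  OUT={e:+, f:+; rest ⊤}
  B3:  IN={e:+, f:+; rest ⊤}  OUT={e:+, f:+; rest ⊤}
  B4:  IN={e:+, f:+; rest ⊤}  OUT={e:+, f:+; rest ⊤}
  B5:  IN={e:+, f:+; rest ⊤}  OUT={e:+, f:+; rest ⊤}
  B6:  IN={e:+, f:+; rest ⊤}  OUT={b:-, e:+, f:+; rest ⊤}

Merge at B4: IN[B4] = OUT[B3] = {a: ⊤, b: ⊤, c: ⊤, d: ⊤, e: +, f: +}

Answer: {a: ⊤, b: ⊤, c: ⊤, d: ⊤, e: +, f: +}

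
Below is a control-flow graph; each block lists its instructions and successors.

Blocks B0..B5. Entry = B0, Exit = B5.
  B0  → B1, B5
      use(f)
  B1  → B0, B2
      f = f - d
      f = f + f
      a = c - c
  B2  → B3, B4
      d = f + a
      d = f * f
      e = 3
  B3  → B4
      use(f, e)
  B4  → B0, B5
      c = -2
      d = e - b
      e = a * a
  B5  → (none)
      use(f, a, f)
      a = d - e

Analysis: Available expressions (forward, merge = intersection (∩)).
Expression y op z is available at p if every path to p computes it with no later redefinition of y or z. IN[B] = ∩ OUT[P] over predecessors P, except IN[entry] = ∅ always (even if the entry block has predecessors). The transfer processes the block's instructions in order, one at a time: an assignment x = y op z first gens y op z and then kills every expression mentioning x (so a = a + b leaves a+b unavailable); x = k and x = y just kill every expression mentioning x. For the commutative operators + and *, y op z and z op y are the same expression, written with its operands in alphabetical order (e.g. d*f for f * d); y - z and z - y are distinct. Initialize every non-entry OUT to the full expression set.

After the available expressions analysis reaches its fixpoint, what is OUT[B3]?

Answer: {a+f, c-c, f*f}

Trace:
Converged values:
  B0:   IN={}   OUT={}
  B1:   IN={}   OUT={c-c}
  B2:   IN={c-c}   OUT={a+f, c-c, f*f}
  B3:   IN={a+f, c-c, f*f}   OUT={a+f, c-c, f*f}
  B4:   IN={a+f, c-c, f*f}   OUT={a*a, a+f, f*f}
  B5:   IN={}   OUT={d-e}

Merge at B3: IN[B3] = OUT[B2] = {a+f, c-c, f*f}
Applying B3's transfer function to that IN value gives OUT[B3] (row B3 above).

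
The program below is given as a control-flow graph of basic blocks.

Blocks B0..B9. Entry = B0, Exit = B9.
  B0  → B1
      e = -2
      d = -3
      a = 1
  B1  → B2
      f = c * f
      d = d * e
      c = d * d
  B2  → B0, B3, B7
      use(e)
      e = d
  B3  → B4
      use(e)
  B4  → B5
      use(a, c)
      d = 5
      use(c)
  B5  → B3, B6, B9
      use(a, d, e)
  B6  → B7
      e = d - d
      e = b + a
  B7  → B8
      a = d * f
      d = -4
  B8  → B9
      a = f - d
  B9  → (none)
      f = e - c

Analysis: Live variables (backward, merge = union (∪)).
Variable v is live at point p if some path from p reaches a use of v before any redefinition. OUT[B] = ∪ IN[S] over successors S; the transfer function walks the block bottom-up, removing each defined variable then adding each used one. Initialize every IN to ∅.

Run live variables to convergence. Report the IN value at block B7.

Fixpoint table:
  B0:  IN={b, c, f}  OUT={a, b, c, d, e, f}
  B1:  IN={a, b, c, d, e, f}  OUT={a, b, c, d, e, f}
  B2:  IN={a, b, c, d, e, f}  OUT={a, b, c, d, e, f}
  B3:  IN={a, b, c, e, f}  OUT={a, b, c, e, f}
  B4:  IN={a, b, c, e, f}  OUT={a, b, c, d, e, f}
  B5:  IN={a, b, c, d, e, f}  OUT={a, b, c, d, e, f}
  B6:  IN={a, b, c, d, f}  OUT={c, d, e, f}
  B7:  IN={c, d, e, f}  OUT={c, d, e, f}
  B8:  IN={c, d, e, f}  OUT={c, e}
  B9:  IN={c, e}  OUT={}

Merge at B7: OUT[B7] = IN[B8] = {c, d, e, f}
Applying B7's transfer function to that OUT value gives IN[B7] (row B7 above).

Answer: {c, d, e, f}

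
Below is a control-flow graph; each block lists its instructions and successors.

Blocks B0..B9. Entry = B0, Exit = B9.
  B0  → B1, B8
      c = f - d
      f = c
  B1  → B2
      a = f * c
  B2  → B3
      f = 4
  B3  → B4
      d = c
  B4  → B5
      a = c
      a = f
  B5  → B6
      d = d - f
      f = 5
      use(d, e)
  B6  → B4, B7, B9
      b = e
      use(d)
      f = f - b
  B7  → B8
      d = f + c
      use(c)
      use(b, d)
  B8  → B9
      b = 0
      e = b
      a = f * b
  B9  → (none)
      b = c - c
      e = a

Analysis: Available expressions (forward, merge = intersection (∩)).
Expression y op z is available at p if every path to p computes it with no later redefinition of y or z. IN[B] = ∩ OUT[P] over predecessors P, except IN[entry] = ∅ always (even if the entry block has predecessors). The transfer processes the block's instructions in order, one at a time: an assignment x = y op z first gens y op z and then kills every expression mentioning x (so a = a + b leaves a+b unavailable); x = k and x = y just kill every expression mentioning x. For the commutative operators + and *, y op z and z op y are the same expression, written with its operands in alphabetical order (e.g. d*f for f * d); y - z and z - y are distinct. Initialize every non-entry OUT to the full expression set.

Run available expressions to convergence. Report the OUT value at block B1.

Answer: {c*f}

Derivation:
Per-block solution:
  B0:   IN={}   OUT={}
  B1:   IN={}   OUT={c*f}
  B2:   IN={c*f}   OUT={}
  B3:   IN={}   OUT={}
  B4:   IN={}   OUT={}
  B5:   IN={}   OUT={}
  B6:   IN={}   OUT={}
  B7:   IN={}   OUT={c+f}
  B8:   IN={}   OUT={b*f}
  B9:   IN={}   OUT={c-c}

Merge at B1: IN[B1] = OUT[B0] = {}
Applying B1's transfer function to that IN value gives OUT[B1] (row B1 above).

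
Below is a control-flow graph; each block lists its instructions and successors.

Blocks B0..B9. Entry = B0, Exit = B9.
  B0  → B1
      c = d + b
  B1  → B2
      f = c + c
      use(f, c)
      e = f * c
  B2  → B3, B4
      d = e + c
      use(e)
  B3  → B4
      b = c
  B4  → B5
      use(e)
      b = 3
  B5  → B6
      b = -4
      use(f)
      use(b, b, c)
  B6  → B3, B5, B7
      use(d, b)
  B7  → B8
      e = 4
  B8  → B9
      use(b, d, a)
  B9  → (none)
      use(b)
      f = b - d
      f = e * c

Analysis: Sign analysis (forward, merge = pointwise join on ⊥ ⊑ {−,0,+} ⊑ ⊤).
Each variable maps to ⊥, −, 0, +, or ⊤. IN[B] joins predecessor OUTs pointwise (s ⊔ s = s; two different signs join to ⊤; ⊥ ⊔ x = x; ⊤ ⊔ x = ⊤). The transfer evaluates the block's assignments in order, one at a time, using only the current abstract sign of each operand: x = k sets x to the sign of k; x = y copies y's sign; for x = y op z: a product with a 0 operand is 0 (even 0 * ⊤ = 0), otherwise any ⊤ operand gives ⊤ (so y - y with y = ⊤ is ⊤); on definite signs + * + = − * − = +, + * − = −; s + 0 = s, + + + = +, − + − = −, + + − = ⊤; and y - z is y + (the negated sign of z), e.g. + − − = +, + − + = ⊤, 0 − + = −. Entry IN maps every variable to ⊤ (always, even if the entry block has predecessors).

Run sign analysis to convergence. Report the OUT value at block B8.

Answer: {a: ⊤, b: -, c: ⊤, d: ⊤, e: +, f: ⊤}

Trace:
Per-block solution:
  B0:   IN=(all ⊤)   OUT=(all ⊤)
  B1:   IN=(all ⊤)   OUT=(all ⊤)
  B2:   IN=(all ⊤)   OUT=(all ⊤)
  B3:   IN=(all ⊤)   OUT=(all ⊤)
  B4:   IN=(all ⊤)   OUT={b:+; rest ⊤}
  B5:   IN=(all ⊤)   OUT={b:-; rest ⊤}
  B6:   IN={b:-; rest ⊤}   OUT={b:-; rest ⊤}
  B7:   IN={b:-; rest ⊤}   OUT={b:-, e:+; rest ⊤}
  B8:   IN={b:-, e:+; rest ⊤}   OUT={b:-, e:+; rest ⊤}
  B9:   IN={b:-, e:+; rest ⊤}   OUT={b:-, e:+; rest ⊤}

Merge at B8: IN[B8] = OUT[B7] = {a: ⊤, b: -, c: ⊤, d: ⊤, e: +, f: ⊤}
Applying B8's transfer function to that IN value gives OUT[B8] (row B8 above).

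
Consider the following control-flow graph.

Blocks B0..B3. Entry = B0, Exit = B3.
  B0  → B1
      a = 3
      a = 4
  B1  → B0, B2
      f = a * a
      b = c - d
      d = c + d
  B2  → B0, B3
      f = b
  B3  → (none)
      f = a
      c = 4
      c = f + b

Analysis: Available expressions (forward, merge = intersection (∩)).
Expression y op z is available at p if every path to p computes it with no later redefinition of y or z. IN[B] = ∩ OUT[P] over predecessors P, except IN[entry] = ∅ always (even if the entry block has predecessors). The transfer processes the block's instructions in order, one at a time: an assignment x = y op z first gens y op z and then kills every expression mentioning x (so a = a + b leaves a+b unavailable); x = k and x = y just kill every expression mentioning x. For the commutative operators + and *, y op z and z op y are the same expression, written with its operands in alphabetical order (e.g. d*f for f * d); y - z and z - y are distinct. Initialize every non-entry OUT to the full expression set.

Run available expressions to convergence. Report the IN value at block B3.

Answer: {a*a}

Working:
Per-block solution:
  B0:   IN={}   OUT={}
  B1:   IN={}   OUT={a*a}
  B2:   IN={a*a}   OUT={a*a}
  B3:   IN={a*a}   OUT={a*a, b+f}

Merge at B3: IN[B3] = OUT[B2] = {a*a}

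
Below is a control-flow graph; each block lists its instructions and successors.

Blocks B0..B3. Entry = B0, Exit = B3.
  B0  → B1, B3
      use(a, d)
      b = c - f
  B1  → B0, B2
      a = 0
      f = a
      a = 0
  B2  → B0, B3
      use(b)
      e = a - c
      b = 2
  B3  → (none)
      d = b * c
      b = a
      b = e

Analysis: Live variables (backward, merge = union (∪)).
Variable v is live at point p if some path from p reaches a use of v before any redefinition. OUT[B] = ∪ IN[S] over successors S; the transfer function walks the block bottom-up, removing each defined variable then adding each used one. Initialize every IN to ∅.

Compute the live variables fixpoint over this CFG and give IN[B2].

Fixpoint table:
  B0:   IN={a, c, d, e, f}   OUT={a, b, c, d, e}
  B1:   IN={b, c, d, e}   OUT={a, b, c, d, e, f}
  B2:   IN={a, b, c, d, f}   OUT={a, b, c, d, e, f}
  B3:   IN={a, b, c, e}   OUT={}

Merge at B2: OUT[B2] = IN[B0] ⊔ IN[B3] = {a, b, c, d, e, f}
Applying B2's transfer function to that OUT value gives IN[B2] (row B2 above).

Answer: {a, b, c, d, f}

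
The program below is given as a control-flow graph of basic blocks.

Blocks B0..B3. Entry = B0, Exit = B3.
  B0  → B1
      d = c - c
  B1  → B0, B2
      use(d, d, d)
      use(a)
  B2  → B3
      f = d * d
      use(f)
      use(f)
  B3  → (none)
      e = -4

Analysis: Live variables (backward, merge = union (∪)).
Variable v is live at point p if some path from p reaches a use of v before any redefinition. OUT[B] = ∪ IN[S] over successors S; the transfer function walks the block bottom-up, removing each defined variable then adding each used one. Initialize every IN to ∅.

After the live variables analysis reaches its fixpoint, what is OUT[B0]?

Answer: {a, c, d}

Trace:
Per-block solution:
  B0: | IN={a, c} | OUT={a, c, d}
  B1: | IN={a, c, d} | OUT={a, c, d}
  B2: | IN={d} | OUT={}
  B3: | IN={} | OUT={}

Merge at B0: OUT[B0] = IN[B1] = {a, c, d}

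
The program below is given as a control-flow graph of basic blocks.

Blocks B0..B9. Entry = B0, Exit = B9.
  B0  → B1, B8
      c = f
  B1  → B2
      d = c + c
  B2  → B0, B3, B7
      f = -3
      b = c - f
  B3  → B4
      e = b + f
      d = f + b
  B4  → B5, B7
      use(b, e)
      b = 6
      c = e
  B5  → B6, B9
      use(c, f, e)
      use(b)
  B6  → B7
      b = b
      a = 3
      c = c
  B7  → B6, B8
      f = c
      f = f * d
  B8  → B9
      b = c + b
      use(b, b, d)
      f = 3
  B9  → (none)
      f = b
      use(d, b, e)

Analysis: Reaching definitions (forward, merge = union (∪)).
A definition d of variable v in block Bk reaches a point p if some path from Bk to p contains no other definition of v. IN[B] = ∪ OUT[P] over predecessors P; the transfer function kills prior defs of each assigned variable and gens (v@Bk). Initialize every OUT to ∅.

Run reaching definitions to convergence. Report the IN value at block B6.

Answer: {a@B6, b@B2, b@B4, b@B6, c@B0, c@B4, c@B6, d@B1, d@B3, e@B3, f@B2, f@B7}

Derivation:
Fixpoint table:
  B0: | IN={b@B2, c@B0, d@B1, f@B2} | OUT={b@B2, c@B0, d@B1, f@B2}
  B1: | IN={b@B2, c@B0, d@B1, f@B2} | OUT={b@B2, c@B0, d@B1, f@B2}
  B2: | IN={b@B2, c@B0, d@B1, f@B2} | OUT={b@B2, c@B0, d@B1, f@B2}
  B3: | IN={b@B2, c@B0, d@B1, f@B2} | OUT={b@B2, c@B0, d@B3, e@B3, f@B2}
  B4: | IN={b@B2, c@B0, d@B3, e@B3, f@B2} | OUT={b@B4, c@B4, d@B3, e@B3, f@B2}
  B5: | IN={b@B4, c@B4, d@B3, e@B3, f@B2} | OUT={b@B4, c@B4, d@B3, e@B3, f@B2}
  B6: | IN={a@B6, b@B2, b@B4, b@B6, c@B0, c@B4, c@B6, d@B1, d@B3, e@B3, f@B2, f@B7} | OUT={a@B6, b@B6, c@B6, d@B1, d@B3, e@B3, f@B2, f@B7}
  B7: | IN={a@B6, b@B2, b@B4, b@B6, c@B0, c@B4, c@B6, d@B1, d@B3, e@B3, f@B2, f@B7} | OUT={a@B6, b@B2, b@B4, b@B6, c@B0, c@B4, c@B6, d@B1, d@B3, e@B3, f@B7}
  B8: | IN={a@B6, b@B2, b@B4, b@B6, c@B0, c@B4, c@B6, d@B1, d@B3, e@B3, f@B2, f@B7} | OUT={a@B6, b@B8, c@B0, c@B4, c@B6, d@B1, d@B3, e@B3, f@B8}
  B9: | IN={a@B6, b@B4, b@B8, c@B0, c@B4, c@B6, d@B1, d@B3, e@B3, f@B2, f@B8} | OUT={a@B6, b@B4, b@B8, c@B0, c@B4, c@B6, d@B1, d@B3, e@B3, f@B9}

Merge at B6: IN[B6] = OUT[B5] ⊔ OUT[B7] = {a@B6, b@B2, b@B4, b@B6, c@B0, c@B4, c@B6, d@B1, d@B3, e@B3, f@B2, f@B7}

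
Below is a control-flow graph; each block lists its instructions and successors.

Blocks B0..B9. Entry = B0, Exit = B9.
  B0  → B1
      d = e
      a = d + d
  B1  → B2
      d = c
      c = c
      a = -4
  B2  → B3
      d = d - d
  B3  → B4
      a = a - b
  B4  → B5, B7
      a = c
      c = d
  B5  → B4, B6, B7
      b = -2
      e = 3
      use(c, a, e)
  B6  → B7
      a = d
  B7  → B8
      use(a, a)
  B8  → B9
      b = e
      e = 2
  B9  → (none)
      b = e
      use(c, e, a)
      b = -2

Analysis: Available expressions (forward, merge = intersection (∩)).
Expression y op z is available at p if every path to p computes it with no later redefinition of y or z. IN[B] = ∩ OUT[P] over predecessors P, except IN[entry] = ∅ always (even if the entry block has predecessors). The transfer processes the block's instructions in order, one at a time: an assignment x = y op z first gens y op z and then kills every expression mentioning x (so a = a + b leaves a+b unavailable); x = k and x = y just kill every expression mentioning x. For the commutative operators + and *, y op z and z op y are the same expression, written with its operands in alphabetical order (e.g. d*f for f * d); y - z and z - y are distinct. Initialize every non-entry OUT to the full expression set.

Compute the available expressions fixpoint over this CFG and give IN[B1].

Fixpoint table:
  B0:   IN={}   OUT={d+d}
  B1:   IN={d+d}   OUT={}
  B2:   IN={}   OUT={}
  B3:   IN={}   OUT={}
  B4:   IN={}   OUT={}
  B5:   IN={}   OUT={}
  B6:   IN={}   OUT={}
  B7:   IN={}   OUT={}
  B8:   IN={}   OUT={}
  B9:   IN={}   OUT={}

Merge at B1: IN[B1] = OUT[B0] = {d+d}

Answer: {d+d}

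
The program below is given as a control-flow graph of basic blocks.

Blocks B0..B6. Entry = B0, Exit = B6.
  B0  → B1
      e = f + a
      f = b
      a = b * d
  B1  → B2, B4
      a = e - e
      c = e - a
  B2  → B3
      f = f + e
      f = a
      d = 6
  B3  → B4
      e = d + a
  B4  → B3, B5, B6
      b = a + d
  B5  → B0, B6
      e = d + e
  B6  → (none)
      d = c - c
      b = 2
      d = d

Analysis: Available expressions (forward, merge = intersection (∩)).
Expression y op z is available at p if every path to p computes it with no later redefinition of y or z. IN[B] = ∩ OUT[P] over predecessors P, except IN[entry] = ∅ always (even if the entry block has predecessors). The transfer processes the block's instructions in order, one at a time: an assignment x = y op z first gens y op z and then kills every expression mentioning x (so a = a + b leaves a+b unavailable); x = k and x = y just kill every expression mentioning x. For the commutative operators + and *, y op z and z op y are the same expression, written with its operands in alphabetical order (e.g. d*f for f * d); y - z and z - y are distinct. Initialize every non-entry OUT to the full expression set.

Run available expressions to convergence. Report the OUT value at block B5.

Fixpoint table:
  B0:   IN={}   OUT={b*d}
  B1:   IN={b*d}   OUT={b*d, e-a, e-e}
  B2:   IN={b*d, e-a, e-e}   OUT={e-a, e-e}
  B3:   IN={}   OUT={a+d}
  B4:   IN={}   OUT={a+d}
  B5:   IN={a+d}   OUT={a+d}
  B6:   IN={a+d}   OUT={c-c}

Merge at B5: IN[B5] = OUT[B4] = {a+d}
Applying B5's transfer function to that IN value gives OUT[B5] (row B5 above).

Answer: {a+d}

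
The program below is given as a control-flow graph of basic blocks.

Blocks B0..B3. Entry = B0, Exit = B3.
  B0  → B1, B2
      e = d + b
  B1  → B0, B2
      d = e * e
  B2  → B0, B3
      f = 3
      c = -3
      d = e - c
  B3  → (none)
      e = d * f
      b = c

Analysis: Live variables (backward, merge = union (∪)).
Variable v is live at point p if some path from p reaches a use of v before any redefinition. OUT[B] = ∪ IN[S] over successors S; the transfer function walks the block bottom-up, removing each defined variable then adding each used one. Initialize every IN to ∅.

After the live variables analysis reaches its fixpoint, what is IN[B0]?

Answer: {b, d}

Working:
Fixpoint table:
  B0: | IN={b, d} | OUT={b, e}
  B1: | IN={b, e} | OUT={b, d, e}
  B2: | IN={b, e} | OUT={b, c, d, f}
  B3: | IN={c, d, f} | OUT={}

Merge at B0: OUT[B0] = IN[B1] ⊔ IN[B2] = {b, e}
Applying B0's transfer function to that OUT value gives IN[B0] (row B0 above).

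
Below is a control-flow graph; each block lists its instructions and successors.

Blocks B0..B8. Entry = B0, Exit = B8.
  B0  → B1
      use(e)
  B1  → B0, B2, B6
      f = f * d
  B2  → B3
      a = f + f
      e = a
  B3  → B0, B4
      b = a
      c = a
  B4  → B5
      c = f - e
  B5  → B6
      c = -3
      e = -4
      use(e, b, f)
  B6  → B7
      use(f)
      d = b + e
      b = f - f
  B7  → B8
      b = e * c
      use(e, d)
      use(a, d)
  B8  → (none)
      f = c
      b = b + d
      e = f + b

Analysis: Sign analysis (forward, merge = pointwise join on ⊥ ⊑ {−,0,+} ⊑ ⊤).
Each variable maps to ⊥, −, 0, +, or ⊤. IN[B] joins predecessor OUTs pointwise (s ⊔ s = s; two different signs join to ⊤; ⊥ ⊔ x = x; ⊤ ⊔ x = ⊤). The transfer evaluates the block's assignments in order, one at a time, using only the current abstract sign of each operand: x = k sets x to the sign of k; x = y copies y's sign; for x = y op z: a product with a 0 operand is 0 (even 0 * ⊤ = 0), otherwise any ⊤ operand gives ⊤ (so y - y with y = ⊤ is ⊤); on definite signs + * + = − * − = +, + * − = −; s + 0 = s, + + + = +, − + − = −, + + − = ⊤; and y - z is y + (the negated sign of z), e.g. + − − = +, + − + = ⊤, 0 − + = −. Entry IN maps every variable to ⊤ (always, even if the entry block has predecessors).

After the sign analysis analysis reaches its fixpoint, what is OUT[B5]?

Answer: {a: ⊤, b: ⊤, c: -, d: ⊤, e: -, f: ⊤}

Derivation:
Per-block solution:
  B0:  IN=(all ⊤)  OUT=(all ⊤)
  B1:  IN=(all ⊤)  OUT=(all ⊤)
  B2:  IN=(all ⊤)  OUT=(all ⊤)
  B3:  IN=(all ⊤)  OUT=(all ⊤)
  B4:  IN=(all ⊤)  OUT=(all ⊤)
  B5:  IN=(all ⊤)  OUT={c:-, e:-; rest ⊤}
  B6:  IN=(all ⊤)  OUT=(all ⊤)
  B7:  IN=(all ⊤)  OUT=(all ⊤)
  B8:  IN=(all ⊤)  OUT=(all ⊤)

Merge at B5: IN[B5] = OUT[B4] = {a: ⊤, b: ⊤, c: ⊤, d: ⊤, e: ⊤, f: ⊤}
Applying B5's transfer function to that IN value gives OUT[B5] (row B5 above).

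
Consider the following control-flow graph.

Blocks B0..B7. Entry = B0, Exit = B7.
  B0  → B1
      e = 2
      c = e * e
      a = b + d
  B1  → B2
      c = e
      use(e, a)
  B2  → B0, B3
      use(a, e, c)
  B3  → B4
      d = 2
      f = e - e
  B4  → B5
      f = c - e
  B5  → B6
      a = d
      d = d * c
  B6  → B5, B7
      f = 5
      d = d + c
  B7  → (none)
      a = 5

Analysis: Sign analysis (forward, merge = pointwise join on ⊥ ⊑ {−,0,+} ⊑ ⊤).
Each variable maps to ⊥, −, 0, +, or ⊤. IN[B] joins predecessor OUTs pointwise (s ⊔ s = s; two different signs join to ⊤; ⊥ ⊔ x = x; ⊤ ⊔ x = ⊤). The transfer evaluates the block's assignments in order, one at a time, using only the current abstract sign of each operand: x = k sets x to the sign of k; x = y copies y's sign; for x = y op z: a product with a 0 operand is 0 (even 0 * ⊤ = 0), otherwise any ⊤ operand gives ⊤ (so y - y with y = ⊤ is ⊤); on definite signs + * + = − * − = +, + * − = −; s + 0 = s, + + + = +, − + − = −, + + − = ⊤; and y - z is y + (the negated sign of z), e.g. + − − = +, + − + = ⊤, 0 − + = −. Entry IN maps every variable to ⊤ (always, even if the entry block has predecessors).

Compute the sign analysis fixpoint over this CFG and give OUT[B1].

Answer: {a: ⊤, b: ⊤, c: +, d: ⊤, e: +, f: ⊤}

Trace:
Per-block solution:
  B0:   IN=(all ⊤)   OUT={c:+, e:+; rest ⊤}
  B1:   IN={c:+, e:+; rest ⊤}   OUT={c:+, e:+; rest ⊤}
  B2:   IN={c:+, e:+; rest ⊤}   OUT={c:+, e:+; rest ⊤}
  B3:   IN={c:+, e:+; rest ⊤}   OUT={c:+, d:+, e:+; rest ⊤}
  B4:   IN={c:+, d:+, e:+; rest ⊤}   OUT={c:+, d:+, e:+; rest ⊤}
  B5:   IN={c:+, d:+, e:+; rest ⊤}   OUT={a:+, c:+, d:+, e:+; rest ⊤}
  B6:   IN={a:+, c:+, d:+, e:+; rest ⊤}   OUT={a:+, c:+, d:+, e:+, f:+; rest ⊤}
  B7:   IN={a:+, c:+, d:+, e:+, f:+; rest ⊤}   OUT={a:+, c:+, d:+, e:+, f:+; rest ⊤}

Merge at B1: IN[B1] = OUT[B0] = {a: ⊤, b: ⊤, c: +, d: ⊤, e: +, f: ⊤}
Applying B1's transfer function to that IN value gives OUT[B1] (row B1 above).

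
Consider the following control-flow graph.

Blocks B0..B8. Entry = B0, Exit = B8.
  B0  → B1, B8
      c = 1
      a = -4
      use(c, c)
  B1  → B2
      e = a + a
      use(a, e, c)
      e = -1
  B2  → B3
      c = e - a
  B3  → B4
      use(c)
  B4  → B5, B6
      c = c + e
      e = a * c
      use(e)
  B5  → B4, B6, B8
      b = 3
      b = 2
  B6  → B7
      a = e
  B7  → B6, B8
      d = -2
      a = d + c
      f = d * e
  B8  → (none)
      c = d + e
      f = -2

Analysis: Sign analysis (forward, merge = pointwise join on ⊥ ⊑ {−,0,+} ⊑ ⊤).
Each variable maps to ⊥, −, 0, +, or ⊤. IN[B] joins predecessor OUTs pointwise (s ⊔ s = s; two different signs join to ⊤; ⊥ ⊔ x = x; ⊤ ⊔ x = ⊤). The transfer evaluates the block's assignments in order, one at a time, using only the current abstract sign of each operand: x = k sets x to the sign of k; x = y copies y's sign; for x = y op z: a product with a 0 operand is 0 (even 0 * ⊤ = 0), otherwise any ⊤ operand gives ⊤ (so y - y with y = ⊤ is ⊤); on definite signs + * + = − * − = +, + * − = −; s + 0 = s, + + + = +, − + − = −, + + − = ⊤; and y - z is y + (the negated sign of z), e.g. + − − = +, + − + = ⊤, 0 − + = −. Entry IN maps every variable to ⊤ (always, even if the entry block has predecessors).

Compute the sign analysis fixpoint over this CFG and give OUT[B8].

Fixpoint table:
  B0:   IN=(all ⊤)   OUT={a:-, c:+; rest ⊤}
  B1:   IN={a:-, c:+; rest ⊤}   OUT={a:-, c:+, e:-; rest ⊤}
  B2:   IN={a:-, c:+, e:-; rest ⊤}   OUT={a:-, e:-; rest ⊤}
  B3:   IN={a:-, e:-; rest ⊤}   OUT={a:-, e:-; rest ⊤}
  B4:   IN={a:-; rest ⊤}   OUT={a:-; rest ⊤}
  B5:   IN={a:-; rest ⊤}   OUT={a:-, b:+; rest ⊤}
  B6:   IN=(all ⊤)   OUT=(all ⊤)
  B7:   IN=(all ⊤)   OUT={d:-; rest ⊤}
  B8:   IN=(all ⊤)   OUT={f:-; rest ⊤}

Merge at B8: IN[B8] = OUT[B0] ⊔ OUT[B5] ⊔ OUT[B7] = {a: ⊤, b: ⊤, c: ⊤, d: ⊤, e: ⊤, f: ⊤}
Applying B8's transfer function to that IN value gives OUT[B8] (row B8 above).

Answer: {a: ⊤, b: ⊤, c: ⊤, d: ⊤, e: ⊤, f: -}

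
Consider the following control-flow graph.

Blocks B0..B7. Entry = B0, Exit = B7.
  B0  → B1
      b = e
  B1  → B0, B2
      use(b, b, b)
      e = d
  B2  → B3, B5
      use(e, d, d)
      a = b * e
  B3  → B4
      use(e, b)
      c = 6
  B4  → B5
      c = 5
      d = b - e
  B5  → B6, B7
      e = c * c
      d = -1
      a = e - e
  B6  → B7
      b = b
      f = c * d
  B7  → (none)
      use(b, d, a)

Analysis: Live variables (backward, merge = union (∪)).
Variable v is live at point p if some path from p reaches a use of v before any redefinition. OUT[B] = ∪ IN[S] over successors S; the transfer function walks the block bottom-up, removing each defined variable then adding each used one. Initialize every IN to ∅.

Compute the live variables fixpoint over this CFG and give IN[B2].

Converged values:
  B0:  IN={c, d, e}  OUT={b, c, d}
  B1:  IN={b, c, d}  OUT={b, c, d, e}
  B2:  IN={b, c, d, e}  OUT={b, c, e}
  B3:  IN={b, e}  OUT={b, e}
  B4:  IN={b, e}  OUT={b, c}
  B5:  IN={b, c}  OUT={a, b, c, d}
  B6:  IN={a, b, c, d}  OUT={a, b, d}
  B7:  IN={a, b, d}  OUT={}

Merge at B2: OUT[B2] = IN[B3] ⊔ IN[B5] = {b, c, e}
Applying B2's transfer function to that OUT value gives IN[B2] (row B2 above).

Answer: {b, c, d, e}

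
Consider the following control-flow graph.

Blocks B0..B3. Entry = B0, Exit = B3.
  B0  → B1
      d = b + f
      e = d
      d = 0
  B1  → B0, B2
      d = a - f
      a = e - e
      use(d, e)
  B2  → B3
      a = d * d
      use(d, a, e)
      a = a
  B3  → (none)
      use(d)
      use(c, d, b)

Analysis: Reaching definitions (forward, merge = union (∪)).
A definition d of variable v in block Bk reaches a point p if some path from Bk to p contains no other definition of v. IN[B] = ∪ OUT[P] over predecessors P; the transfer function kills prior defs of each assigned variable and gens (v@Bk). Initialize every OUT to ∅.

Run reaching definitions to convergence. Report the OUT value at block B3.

Fixpoint table:
  B0:   IN={a@B1, d@B1, e@B0}   OUT={a@B1, d@B0, e@B0}
  B1:   IN={a@B1, d@B0, e@B0}   OUT={a@B1, d@B1, e@B0}
  B2:   IN={a@B1, d@B1, e@B0}   OUT={a@B2, d@B1, e@B0}
  B3:   IN={a@B2, d@B1, e@B0}   OUT={a@B2, d@B1, e@B0}

Merge at B3: IN[B3] = OUT[B2] = {a@B2, d@B1, e@B0}
Applying B3's transfer function to that IN value gives OUT[B3] (row B3 above).

Answer: {a@B2, d@B1, e@B0}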